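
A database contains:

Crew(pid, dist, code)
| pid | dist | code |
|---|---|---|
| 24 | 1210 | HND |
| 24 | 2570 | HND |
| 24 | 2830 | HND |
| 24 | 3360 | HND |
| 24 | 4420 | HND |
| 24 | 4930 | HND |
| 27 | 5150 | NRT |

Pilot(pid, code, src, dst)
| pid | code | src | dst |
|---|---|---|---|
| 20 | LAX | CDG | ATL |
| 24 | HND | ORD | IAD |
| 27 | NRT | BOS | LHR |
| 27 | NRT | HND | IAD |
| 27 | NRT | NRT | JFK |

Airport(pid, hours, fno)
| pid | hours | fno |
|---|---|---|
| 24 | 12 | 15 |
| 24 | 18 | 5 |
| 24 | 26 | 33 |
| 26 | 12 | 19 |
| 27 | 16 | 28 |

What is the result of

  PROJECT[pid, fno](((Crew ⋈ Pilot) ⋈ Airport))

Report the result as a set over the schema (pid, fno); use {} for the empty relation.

Joining Crew and Pilot on pid, code yields {(24, 1210, HND, ORD, IAD), (24, 2570, HND, ORD, IAD), (24, 2830, HND, ORD, IAD), (24, 3360, HND, ORD, IAD), (24, 4420, HND, ORD, IAD), (24, 4930, HND, ORD, IAD), (27, 5150, NRT, BOS, LHR), (27, 5150, NRT, HND, IAD), (27, 5150, NRT, NRT, JFK)}.
Joining (Crew ⋈ Pilot) and Airport on pid yields {(24, 1210, HND, ORD, IAD, 12, 15), (24, 1210, HND, ORD, IAD, 18, 5), (24, 1210, HND, ORD, IAD, 26, 33), (24, 2570, HND, ORD, IAD, 12, 15), (24, 2570, HND, ORD, IAD, 18, 5), (24, 2570, HND, ORD, IAD, 26, 33), (24, 2830, HND, ORD, IAD, 12, 15), (24, 2830, HND, ORD, IAD, 18, 5), (24, 2830, HND, ORD, IAD, 26, 33), (24, 3360, HND, ORD, IAD, 12, 15), (24, 3360, HND, ORD, IAD, 18, 5), (24, 3360, HND, ORD, IAD, 26, 33), (24, 4420, HND, ORD, IAD, 12, 15), (24, 4420, HND, ORD, IAD, 18, 5), (24, 4420, HND, ORD, IAD, 26, 33), (24, 4930, HND, ORD, IAD, 12, 15), (24, 4930, HND, ORD, IAD, 18, 5), (24, 4930, HND, ORD, IAD, 26, 33), (27, 5150, NRT, BOS, LHR, 16, 28), (27, 5150, NRT, HND, IAD, 16, 28), (27, 5150, NRT, NRT, JFK, 16, 28)}.
Keep only column(s) pid, fno (17 duplicate(s) eliminated): {(24, 15), (24, 33), (24, 5), (27, 28)}

{(24, 15), (24, 33), (24, 5), (27, 28)}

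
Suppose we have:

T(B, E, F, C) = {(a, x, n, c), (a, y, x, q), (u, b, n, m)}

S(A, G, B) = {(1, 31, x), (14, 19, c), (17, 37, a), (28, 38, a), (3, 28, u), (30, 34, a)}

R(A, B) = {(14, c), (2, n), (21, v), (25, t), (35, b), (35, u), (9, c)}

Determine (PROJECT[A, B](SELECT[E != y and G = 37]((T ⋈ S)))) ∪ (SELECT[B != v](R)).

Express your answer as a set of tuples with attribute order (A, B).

{(14, c), (17, a), (2, n), (25, t), (35, b), (35, u), (9, c)}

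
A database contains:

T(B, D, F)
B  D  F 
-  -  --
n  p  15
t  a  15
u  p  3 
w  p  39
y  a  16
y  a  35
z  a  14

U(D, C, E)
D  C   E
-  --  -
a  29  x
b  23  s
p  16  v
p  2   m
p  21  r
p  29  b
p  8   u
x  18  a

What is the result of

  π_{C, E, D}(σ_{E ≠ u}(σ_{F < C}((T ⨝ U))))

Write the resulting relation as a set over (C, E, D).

Natural join on D: {(n, p, 15, 16, v), (n, p, 15, 2, m), (n, p, 15, 21, r), (n, p, 15, 29, b), (n, p, 15, 8, u), (t, a, 15, 29, x), (u, p, 3, 16, v), (u, p, 3, 2, m), (u, p, 3, 21, r), (u, p, 3, 29, b), (u, p, 3, 8, u), (w, p, 39, 16, v), (w, p, 39, 2, m), (w, p, 39, 21, r), (w, p, 39, 29, b), (w, p, 39, 8, u), (y, a, 16, 29, x), (y, a, 35, 29, x), (z, a, 14, 29, x)}
σ[F < C]: keep tuples satisfying F < C → {(n, p, 15, 16, v), (n, p, 15, 21, r), (n, p, 15, 29, b), (t, a, 15, 29, x), (u, p, 3, 16, v), (u, p, 3, 21, r), (u, p, 3, 29, b), (u, p, 3, 8, u), (y, a, 16, 29, x), (z, a, 14, 29, x)}
σ[E ≠ u]: keep tuples satisfying E ≠ u → {(n, p, 15, 16, v), (n, p, 15, 21, r), (n, p, 15, 29, b), (t, a, 15, 29, x), (u, p, 3, 16, v), (u, p, 3, 21, r), (u, p, 3, 29, b), (y, a, 16, 29, x), (z, a, 14, 29, x)}
Keep only column(s) C, E, D (5 duplicate(s) eliminated): {(16, v, p), (21, r, p), (29, b, p), (29, x, a)}

{(16, v, p), (21, r, p), (29, b, p), (29, x, a)}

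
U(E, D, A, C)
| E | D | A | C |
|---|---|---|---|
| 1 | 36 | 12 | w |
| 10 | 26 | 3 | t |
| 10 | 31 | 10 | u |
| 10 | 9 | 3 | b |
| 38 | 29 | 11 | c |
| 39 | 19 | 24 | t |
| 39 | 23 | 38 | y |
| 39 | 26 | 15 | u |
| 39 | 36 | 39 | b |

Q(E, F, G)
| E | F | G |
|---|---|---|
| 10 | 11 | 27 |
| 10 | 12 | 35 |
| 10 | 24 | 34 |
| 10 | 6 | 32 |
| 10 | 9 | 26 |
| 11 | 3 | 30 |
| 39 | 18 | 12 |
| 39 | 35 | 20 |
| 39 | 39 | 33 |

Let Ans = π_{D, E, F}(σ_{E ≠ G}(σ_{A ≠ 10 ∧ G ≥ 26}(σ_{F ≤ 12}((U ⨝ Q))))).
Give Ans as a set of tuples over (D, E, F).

Joining U and Q on E yields {(10, 26, 3, t, 11, 27), (10, 26, 3, t, 12, 35), (10, 26, 3, t, 24, 34), (10, 26, 3, t, 6, 32), (10, 26, 3, t, 9, 26), (10, 31, 10, u, 11, 27), (10, 31, 10, u, 12, 35), (10, 31, 10, u, 24, 34), (10, 31, 10, u, 6, 32), (10, 31, 10, u, 9, 26), (10, 9, 3, b, 11, 27), (10, 9, 3, b, 12, 35), (10, 9, 3, b, 24, 34), (10, 9, 3, b, 6, 32), (10, 9, 3, b, 9, 26), (39, 19, 24, t, 18, 12), (39, 19, 24, t, 35, 20), (39, 19, 24, t, 39, 33), (39, 23, 38, y, 18, 12), (39, 23, 38, y, 35, 20), (39, 23, 38, y, 39, 33), (39, 26, 15, u, 18, 12), (39, 26, 15, u, 35, 20), (39, 26, 15, u, 39, 33), (39, 36, 39, b, 18, 12), (39, 36, 39, b, 35, 20), (39, 36, 39, b, 39, 33)}.
Selection F ≤ 12: {(10, 26, 3, t, 11, 27), (10, 26, 3, t, 12, 35), (10, 26, 3, t, 6, 32), (10, 26, 3, t, 9, 26), (10, 31, 10, u, 11, 27), (10, 31, 10, u, 12, 35), (10, 31, 10, u, 6, 32), (10, 31, 10, u, 9, 26), (10, 9, 3, b, 11, 27), (10, 9, 3, b, 12, 35), (10, 9, 3, b, 6, 32), (10, 9, 3, b, 9, 26)}
Selection A ≠ 10 ∧ G ≥ 26: {(10, 26, 3, t, 11, 27), (10, 26, 3, t, 12, 35), (10, 26, 3, t, 6, 32), (10, 26, 3, t, 9, 26), (10, 9, 3, b, 11, 27), (10, 9, 3, b, 12, 35), (10, 9, 3, b, 6, 32), (10, 9, 3, b, 9, 26)}
Selection E ≠ G: {(10, 26, 3, t, 11, 27), (10, 26, 3, t, 12, 35), (10, 26, 3, t, 6, 32), (10, 26, 3, t, 9, 26), (10, 9, 3, b, 11, 27), (10, 9, 3, b, 12, 35), (10, 9, 3, b, 6, 32), (10, 9, 3, b, 9, 26)}
π[D, E, F]: project onto (D, E, F) → {(26, 10, 11), (26, 10, 12), (26, 10, 6), (26, 10, 9), (9, 10, 11), (9, 10, 12), (9, 10, 6), (9, 10, 9)}

{(26, 10, 11), (26, 10, 12), (26, 10, 6), (26, 10, 9), (9, 10, 11), (9, 10, 12), (9, 10, 6), (9, 10, 9)}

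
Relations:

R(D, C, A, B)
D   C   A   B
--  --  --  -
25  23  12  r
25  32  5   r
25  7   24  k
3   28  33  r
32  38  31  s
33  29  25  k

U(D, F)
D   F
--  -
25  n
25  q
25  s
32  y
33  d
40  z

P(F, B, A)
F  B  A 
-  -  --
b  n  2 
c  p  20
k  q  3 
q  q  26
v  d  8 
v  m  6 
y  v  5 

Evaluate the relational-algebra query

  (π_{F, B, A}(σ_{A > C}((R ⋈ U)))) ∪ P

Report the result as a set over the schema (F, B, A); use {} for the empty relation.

{(b, n, 2), (c, p, 20), (k, q, 3), (n, k, 24), (q, k, 24), (q, q, 26), (s, k, 24), (v, d, 8), (v, m, 6), (y, v, 5)}

Joining R and U on D yields {(25, 23, 12, r, n), (25, 23, 12, r, q), (25, 23, 12, r, s), (25, 32, 5, r, n), (25, 32, 5, r, q), (25, 32, 5, r, s), (25, 7, 24, k, n), (25, 7, 24, k, q), (25, 7, 24, k, s), (32, 38, 31, s, y), (33, 29, 25, k, d)}.
σ[A > C]: keep tuples satisfying A > C → {(25, 7, 24, k, n), (25, 7, 24, k, q), (25, 7, 24, k, s)}
π_{F, B, A} gives {(n, k, 24), (q, k, 24), (s, k, 24)}.
Taking the union: {(b, n, 2), (c, p, 20), (k, q, 3), (n, k, 24), (q, k, 24), (q, q, 26), (s, k, 24), (v, d, 8), (v, m, 6), (y, v, 5)}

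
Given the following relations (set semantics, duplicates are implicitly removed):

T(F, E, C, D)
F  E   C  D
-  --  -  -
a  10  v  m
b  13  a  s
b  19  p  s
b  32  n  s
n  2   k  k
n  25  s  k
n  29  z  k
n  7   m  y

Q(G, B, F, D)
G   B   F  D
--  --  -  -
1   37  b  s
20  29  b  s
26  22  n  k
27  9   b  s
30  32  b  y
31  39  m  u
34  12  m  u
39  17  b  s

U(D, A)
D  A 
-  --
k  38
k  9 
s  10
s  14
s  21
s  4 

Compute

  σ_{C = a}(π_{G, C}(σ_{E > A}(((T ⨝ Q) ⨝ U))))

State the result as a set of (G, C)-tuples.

{(1, a), (20, a), (27, a), (39, a)}

Joining T and Q on F, D yields {(b, 13, a, s, 1, 37), (b, 13, a, s, 20, 29), (b, 13, a, s, 27, 9), (b, 13, a, s, 39, 17), (b, 19, p, s, 1, 37), (b, 19, p, s, 20, 29), (b, 19, p, s, 27, 9), (b, 19, p, s, 39, 17), (b, 32, n, s, 1, 37), (b, 32, n, s, 20, 29), (b, 32, n, s, 27, 9), (b, 32, n, s, 39, 17), (n, 2, k, k, 26, 22), (n, 25, s, k, 26, 22), (n, 29, z, k, 26, 22)}.
Joining (T ⨝ Q) and U on D yields {(b, 13, a, s, 1, 37, 10), (b, 13, a, s, 1, 37, 14), (b, 13, a, s, 1, 37, 21), (b, 13, a, s, 1, 37, 4), (b, 13, a, s, 20, 29, 10), (b, 13, a, s, 20, 29, 14), (b, 13, a, s, 20, 29, 21), (b, 13, a, s, 20, 29, 4), (b, 13, a, s, 27, 9, 10), (b, 13, a, s, 27, 9, 14), (b, 13, a, s, 27, 9, 21), (b, 13, a, s, 27, 9, 4), (b, 13, a, s, 39, 17, 10), (b, 13, a, s, 39, 17, 14), (b, 13, a, s, 39, 17, 21), (b, 13, a, s, 39, 17, 4), (b, 19, p, s, 1, 37, 10), (b, 19, p, s, 1, 37, 14), (b, 19, p, s, 1, 37, 21), (b, 19, p, s, 1, 37, 4), (b, 19, p, s, 20, 29, 10), (b, 19, p, s, 20, 29, 14), (b, 19, p, s, 20, 29, 21), (b, 19, p, s, 20, 29, 4), (b, 19, p, s, 27, 9, 10), (b, 19, p, s, 27, 9, 14), (b, 19, p, s, 27, 9, 21), (b, 19, p, s, 27, 9, 4), (b, 19, p, s, 39, 17, 10), (b, 19, p, s, 39, 17, 14), (b, 19, p, s, 39, 17, 21), (b, 19, p, s, 39, 17, 4), (b, 32, n, s, 1, 37, 10), (b, 32, n, s, 1, 37, 14), (b, 32, n, s, 1, 37, 21), (b, 32, n, s, 1, 37, 4), (b, 32, n, s, 20, 29, 10), (b, 32, n, s, 20, 29, 14), (b, 32, n, s, 20, 29, 21), (b, 32, n, s, 20, 29, 4), (b, 32, n, s, 27, 9, 10), (b, 32, n, s, 27, 9, 14), (b, 32, n, s, 27, 9, 21), (b, 32, n, s, 27, 9, 4), (b, 32, n, s, 39, 17, 10), (b, 32, n, s, 39, 17, 14), (b, 32, n, s, 39, 17, 21), (b, 32, n, s, 39, 17, 4), (n, 2, k, k, 26, 22, 38), (n, 2, k, k, 26, 22, 9), (n, 25, s, k, 26, 22, 38), (n, 25, s, k, 26, 22, 9), (n, 29, z, k, 26, 22, 38), (n, 29, z, k, 26, 22, 9)}.
Selection E > A: {(b, 13, a, s, 1, 37, 10), (b, 13, a, s, 1, 37, 4), (b, 13, a, s, 20, 29, 10), (b, 13, a, s, 20, 29, 4), (b, 13, a, s, 27, 9, 10), (b, 13, a, s, 27, 9, 4), (b, 13, a, s, 39, 17, 10), (b, 13, a, s, 39, 17, 4), (b, 19, p, s, 1, 37, 10), (b, 19, p, s, 1, 37, 14), (b, 19, p, s, 1, 37, 4), (b, 19, p, s, 20, 29, 10), (b, 19, p, s, 20, 29, 14), (b, 19, p, s, 20, 29, 4), (b, 19, p, s, 27, 9, 10), (b, 19, p, s, 27, 9, 14), (b, 19, p, s, 27, 9, 4), (b, 19, p, s, 39, 17, 10), (b, 19, p, s, 39, 17, 14), (b, 19, p, s, 39, 17, 4), (b, 32, n, s, 1, 37, 10), (b, 32, n, s, 1, 37, 14), (b, 32, n, s, 1, 37, 21), (b, 32, n, s, 1, 37, 4), (b, 32, n, s, 20, 29, 10), (b, 32, n, s, 20, 29, 14), (b, 32, n, s, 20, 29, 21), (b, 32, n, s, 20, 29, 4), (b, 32, n, s, 27, 9, 10), (b, 32, n, s, 27, 9, 14), (b, 32, n, s, 27, 9, 21), (b, 32, n, s, 27, 9, 4), (b, 32, n, s, 39, 17, 10), (b, 32, n, s, 39, 17, 14), (b, 32, n, s, 39, 17, 21), (b, 32, n, s, 39, 17, 4), (n, 25, s, k, 26, 22, 9), (n, 29, z, k, 26, 22, 9)}
π[G, C]: project onto (G, C) (24 duplicate(s) eliminated) → {(1, a), (1, n), (1, p), (20, a), (20, n), (20, p), (26, s), (26, z), (27, a), (27, n), (27, p), (39, a), (39, n), (39, p)}
Selection C = a: {(1, a), (20, a), (27, a), (39, a)}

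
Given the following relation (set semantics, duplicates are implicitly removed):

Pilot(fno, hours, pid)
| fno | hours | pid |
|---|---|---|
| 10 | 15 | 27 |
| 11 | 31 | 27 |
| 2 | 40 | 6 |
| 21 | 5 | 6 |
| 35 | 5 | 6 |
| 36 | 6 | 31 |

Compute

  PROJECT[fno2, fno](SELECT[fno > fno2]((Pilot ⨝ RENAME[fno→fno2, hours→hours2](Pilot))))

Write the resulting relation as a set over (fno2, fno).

{(10, 11), (2, 21), (2, 35), (21, 35)}

ρ[fno→fno2, hours→hours2]: schema becomes (fno2, hours2, pid); tuples unchanged.
Joining Pilot and RENAME[fno→fno2, hours→hours2](Pilot) on pid yields {(10, 15, 27, 10, 15), (10, 15, 27, 11, 31), (11, 31, 27, 10, 15), (11, 31, 27, 11, 31), (2, 40, 6, 2, 40), (2, 40, 6, 21, 5), (2, 40, 6, 35, 5), (21, 5, 6, 2, 40), (21, 5, 6, 21, 5), (21, 5, 6, 35, 5), (35, 5, 6, 2, 40), (35, 5, 6, 21, 5), (35, 5, 6, 35, 5), (36, 6, 31, 36, 6)}.
σ[fno > fno2]: keep tuples satisfying fno > fno2 → {(11, 31, 27, 10, 15), (21, 5, 6, 2, 40), (35, 5, 6, 2, 40), (35, 5, 6, 21, 5)}
Projecting to fno2, fno: {(10, 11), (2, 21), (2, 35), (21, 35)}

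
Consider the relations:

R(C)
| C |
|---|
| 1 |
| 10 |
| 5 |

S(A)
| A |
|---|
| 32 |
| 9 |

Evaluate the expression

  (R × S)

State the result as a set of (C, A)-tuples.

{(1, 32), (1, 9), (10, 32), (10, 9), (5, 32), (5, 9)}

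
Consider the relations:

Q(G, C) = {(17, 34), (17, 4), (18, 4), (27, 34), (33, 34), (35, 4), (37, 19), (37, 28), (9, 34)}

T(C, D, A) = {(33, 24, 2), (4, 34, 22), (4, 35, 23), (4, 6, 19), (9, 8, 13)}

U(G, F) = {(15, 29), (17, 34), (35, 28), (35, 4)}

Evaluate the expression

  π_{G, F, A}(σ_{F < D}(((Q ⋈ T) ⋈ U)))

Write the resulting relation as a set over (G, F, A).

Q ⋈ T (natural join on C): {(17, 4, 34, 22), (17, 4, 35, 23), (17, 4, 6, 19), (18, 4, 34, 22), (18, 4, 35, 23), (18, 4, 6, 19), (35, 4, 34, 22), (35, 4, 35, 23), (35, 4, 6, 19)}
(Q ⋈ T) ⋈ U (natural join on G): {(17, 4, 34, 22, 34), (17, 4, 35, 23, 34), (17, 4, 6, 19, 34), (35, 4, 34, 22, 28), (35, 4, 34, 22, 4), (35, 4, 35, 23, 28), (35, 4, 35, 23, 4), (35, 4, 6, 19, 28), (35, 4, 6, 19, 4)}
Filtering on F < D leaves {(17, 4, 35, 23, 34), (35, 4, 34, 22, 28), (35, 4, 34, 22, 4), (35, 4, 35, 23, 28), (35, 4, 35, 23, 4), (35, 4, 6, 19, 4)}.
π_{G, F, A} gives {(17, 34, 23), (35, 28, 22), (35, 28, 23), (35, 4, 19), (35, 4, 22), (35, 4, 23)}.

{(17, 34, 23), (35, 28, 22), (35, 28, 23), (35, 4, 19), (35, 4, 22), (35, 4, 23)}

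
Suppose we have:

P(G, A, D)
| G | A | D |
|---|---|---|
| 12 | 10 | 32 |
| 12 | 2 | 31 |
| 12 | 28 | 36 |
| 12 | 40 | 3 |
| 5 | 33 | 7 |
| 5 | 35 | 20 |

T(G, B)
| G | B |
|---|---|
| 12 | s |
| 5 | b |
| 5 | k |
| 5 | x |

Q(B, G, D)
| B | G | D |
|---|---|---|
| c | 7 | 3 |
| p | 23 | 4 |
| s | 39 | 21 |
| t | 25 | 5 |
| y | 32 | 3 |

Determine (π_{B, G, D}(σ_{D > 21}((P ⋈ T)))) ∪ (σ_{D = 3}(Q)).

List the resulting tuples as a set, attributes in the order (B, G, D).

Natural join on G: {(12, 10, 32, s), (12, 2, 31, s), (12, 28, 36, s), (12, 40, 3, s), (5, 33, 7, b), (5, 33, 7, k), (5, 33, 7, x), (5, 35, 20, b), (5, 35, 20, k), (5, 35, 20, x)}
Filtering on D > 21 leaves {(12, 10, 32, s), (12, 2, 31, s), (12, 28, 36, s)}.
π_{B, G, D} gives {(s, 12, 31), (s, 12, 32), (s, 12, 36)}.
Filtering on D = 3 leaves {(c, 7, 3), (y, 32, 3)}.
Taking the union: {(c, 7, 3), (s, 12, 31), (s, 12, 32), (s, 12, 36), (y, 32, 3)}

{(c, 7, 3), (s, 12, 31), (s, 12, 32), (s, 12, 36), (y, 32, 3)}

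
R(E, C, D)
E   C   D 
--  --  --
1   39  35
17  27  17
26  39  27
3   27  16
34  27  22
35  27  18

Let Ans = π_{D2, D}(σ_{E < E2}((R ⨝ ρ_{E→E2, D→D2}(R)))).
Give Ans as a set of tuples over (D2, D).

{(17, 16), (18, 16), (18, 17), (18, 22), (22, 16), (22, 17), (27, 35)}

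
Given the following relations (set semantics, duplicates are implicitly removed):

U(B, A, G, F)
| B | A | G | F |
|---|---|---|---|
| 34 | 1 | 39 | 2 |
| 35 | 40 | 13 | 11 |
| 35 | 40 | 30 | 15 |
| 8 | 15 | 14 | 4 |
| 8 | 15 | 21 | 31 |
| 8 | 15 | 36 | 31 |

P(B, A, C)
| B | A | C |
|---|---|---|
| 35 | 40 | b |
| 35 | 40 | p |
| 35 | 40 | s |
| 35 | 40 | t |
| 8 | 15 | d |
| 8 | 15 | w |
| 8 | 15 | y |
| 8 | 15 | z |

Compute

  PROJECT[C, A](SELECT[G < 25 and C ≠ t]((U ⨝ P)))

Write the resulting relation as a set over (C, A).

U ⋈ P (natural join on B, A): {(35, 40, 13, 11, b), (35, 40, 13, 11, p), (35, 40, 13, 11, s), (35, 40, 13, 11, t), (35, 40, 30, 15, b), (35, 40, 30, 15, p), (35, 40, 30, 15, s), (35, 40, 30, 15, t), (8, 15, 14, 4, d), (8, 15, 14, 4, w), (8, 15, 14, 4, y), (8, 15, 14, 4, z), (8, 15, 21, 31, d), (8, 15, 21, 31, w), (8, 15, 21, 31, y), (8, 15, 21, 31, z), (8, 15, 36, 31, d), (8, 15, 36, 31, w), (8, 15, 36, 31, y), (8, 15, 36, 31, z)}
Apply σ_{G < 25 and C ≠ t}; surviving tuples: {(35, 40, 13, 11, b), (35, 40, 13, 11, p), (35, 40, 13, 11, s), (8, 15, 14, 4, d), (8, 15, 14, 4, w), (8, 15, 14, 4, y), (8, 15, 14, 4, z), (8, 15, 21, 31, d), (8, 15, 21, 31, w), (8, 15, 21, 31, y), (8, 15, 21, 31, z)}
Keep only column(s) C, A (4 duplicate(s) eliminated): {(b, 40), (d, 15), (p, 40), (s, 40), (w, 15), (y, 15), (z, 15)}

{(b, 40), (d, 15), (p, 40), (s, 40), (w, 15), (y, 15), (z, 15)}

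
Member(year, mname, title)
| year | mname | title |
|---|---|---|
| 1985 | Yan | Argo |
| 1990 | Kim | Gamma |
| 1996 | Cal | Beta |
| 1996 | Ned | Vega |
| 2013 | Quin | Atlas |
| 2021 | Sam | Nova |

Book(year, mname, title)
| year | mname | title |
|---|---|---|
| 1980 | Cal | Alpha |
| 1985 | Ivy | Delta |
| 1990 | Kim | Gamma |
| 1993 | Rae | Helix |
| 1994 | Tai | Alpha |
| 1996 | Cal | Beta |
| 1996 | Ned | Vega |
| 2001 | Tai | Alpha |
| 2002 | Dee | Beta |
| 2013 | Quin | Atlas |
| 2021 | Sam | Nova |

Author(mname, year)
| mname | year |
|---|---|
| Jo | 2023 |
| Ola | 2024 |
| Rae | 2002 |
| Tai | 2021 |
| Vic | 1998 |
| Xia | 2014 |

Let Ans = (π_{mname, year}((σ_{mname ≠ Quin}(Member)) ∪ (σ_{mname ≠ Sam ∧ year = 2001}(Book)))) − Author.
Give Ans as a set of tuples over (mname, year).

{(Cal, 1996), (Kim, 1990), (Ned, 1996), (Sam, 2021), (Tai, 2001), (Yan, 1985)}

Filtering on mname ≠ Quin leaves {(1985, Yan, Argo), (1990, Kim, Gamma), (1996, Cal, Beta), (1996, Ned, Vega), (2021, Sam, Nova)}.
Filtering on mname ≠ Sam ∧ year = 2001 leaves {(2001, Tai, Alpha)}.
Set union of the two operands is {(1985, Yan, Argo), (1990, Kim, Gamma), (1996, Cal, Beta), (1996, Ned, Vega), (2001, Tai, Alpha), (2021, Sam, Nova)}.
Keep only column(s) mname, year: {(Cal, 1996), (Kim, 1990), (Ned, 1996), (Sam, 2021), (Tai, 2001), (Yan, 1985)}
Set difference of the two operands is {(Cal, 1996), (Kim, 1990), (Ned, 1996), (Sam, 2021), (Tai, 2001), (Yan, 1985)}.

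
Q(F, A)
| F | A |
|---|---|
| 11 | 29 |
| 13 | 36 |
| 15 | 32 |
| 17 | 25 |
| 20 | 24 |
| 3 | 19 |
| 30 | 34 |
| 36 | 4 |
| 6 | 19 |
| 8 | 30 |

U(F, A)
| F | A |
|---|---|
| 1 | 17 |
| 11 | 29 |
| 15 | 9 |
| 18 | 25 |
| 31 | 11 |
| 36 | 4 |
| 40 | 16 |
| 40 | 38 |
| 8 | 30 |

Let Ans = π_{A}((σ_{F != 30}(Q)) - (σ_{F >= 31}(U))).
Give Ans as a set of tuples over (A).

Apply σ_{F != 30}; surviving tuples: {(11, 29), (13, 36), (15, 32), (17, 25), (20, 24), (3, 19), (36, 4), (6, 19), (8, 30)}
Apply σ_{F >= 31}; surviving tuples: {(31, 11), (36, 4), (40, 16), (40, 38)}
Difference: {(11, 29), (13, 36), (15, 32), (17, 25), (20, 24), (3, 19), (36, 4), (6, 19), (8, 30)} with {(31, 11), (36, 4), (40, 16), (40, 38)} → {(11, 29), (13, 36), (15, 32), (17, 25), (20, 24), (3, 19), (6, 19), (8, 30)}
π_{A} gives {19, 24, 25, 29, 30, 32, 36} (1 duplicate(s) eliminated).

{19, 24, 25, 29, 30, 32, 36}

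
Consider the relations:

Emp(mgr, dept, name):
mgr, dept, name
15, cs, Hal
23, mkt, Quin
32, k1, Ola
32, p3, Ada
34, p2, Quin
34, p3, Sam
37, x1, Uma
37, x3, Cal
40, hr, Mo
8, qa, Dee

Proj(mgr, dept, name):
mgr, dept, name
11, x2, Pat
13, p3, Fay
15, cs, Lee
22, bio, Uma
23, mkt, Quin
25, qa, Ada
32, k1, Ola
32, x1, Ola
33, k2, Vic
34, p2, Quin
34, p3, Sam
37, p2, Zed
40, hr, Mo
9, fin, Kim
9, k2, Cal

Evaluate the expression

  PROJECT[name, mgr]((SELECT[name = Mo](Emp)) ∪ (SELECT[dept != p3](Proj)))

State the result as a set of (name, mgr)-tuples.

{(Ada, 25), (Cal, 9), (Kim, 9), (Lee, 15), (Mo, 40), (Ola, 32), (Pat, 11), (Quin, 23), (Quin, 34), (Uma, 22), (Vic, 33), (Zed, 37)}

Apply σ_{name = Mo}; surviving tuples: {(40, hr, Mo)}
Apply σ_{dept != p3}; surviving tuples: {(11, x2, Pat), (15, cs, Lee), (22, bio, Uma), (23, mkt, Quin), (25, qa, Ada), (32, k1, Ola), (32, x1, Ola), (33, k2, Vic), (34, p2, Quin), (37, p2, Zed), (40, hr, Mo), (9, fin, Kim), (9, k2, Cal)}
Union: {(40, hr, Mo)} with {(11, x2, Pat), (15, cs, Lee), (22, bio, Uma), (23, mkt, Quin), (25, qa, Ada), (32, k1, Ola), (32, x1, Ola), (33, k2, Vic), (34, p2, Quin), (37, p2, Zed), (40, hr, Mo), (9, fin, Kim), (9, k2, Cal)} → {(11, x2, Pat), (15, cs, Lee), (22, bio, Uma), (23, mkt, Quin), (25, qa, Ada), (32, k1, Ola), (32, x1, Ola), (33, k2, Vic), (34, p2, Quin), (37, p2, Zed), (40, hr, Mo), (9, fin, Kim), (9, k2, Cal)}
Keep only column(s) name, mgr (1 duplicate(s) eliminated): {(Ada, 25), (Cal, 9), (Kim, 9), (Lee, 15), (Mo, 40), (Ola, 32), (Pat, 11), (Quin, 23), (Quin, 34), (Uma, 22), (Vic, 33), (Zed, 37)}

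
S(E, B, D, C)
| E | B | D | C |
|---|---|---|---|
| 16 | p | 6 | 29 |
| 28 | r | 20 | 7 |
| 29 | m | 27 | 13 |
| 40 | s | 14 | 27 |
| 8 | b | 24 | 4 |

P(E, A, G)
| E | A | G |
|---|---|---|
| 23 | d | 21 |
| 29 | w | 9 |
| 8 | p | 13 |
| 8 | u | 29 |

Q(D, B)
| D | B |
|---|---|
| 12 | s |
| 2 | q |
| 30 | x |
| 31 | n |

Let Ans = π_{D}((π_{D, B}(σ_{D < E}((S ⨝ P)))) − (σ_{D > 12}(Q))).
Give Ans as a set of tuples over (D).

S ⋈ P (natural join on E): {(29, m, 27, 13, w, 9), (8, b, 24, 4, p, 13), (8, b, 24, 4, u, 29)}
Apply σ_{D < E}; surviving tuples: {(29, m, 27, 13, w, 9)}
Keep only column(s) D, B: {(27, m)}
Apply σ_{D > 12}; surviving tuples: {(30, x), (31, n)}
Taking the difference: {(27, m)}
Keep only column(s) D: {27}

{27}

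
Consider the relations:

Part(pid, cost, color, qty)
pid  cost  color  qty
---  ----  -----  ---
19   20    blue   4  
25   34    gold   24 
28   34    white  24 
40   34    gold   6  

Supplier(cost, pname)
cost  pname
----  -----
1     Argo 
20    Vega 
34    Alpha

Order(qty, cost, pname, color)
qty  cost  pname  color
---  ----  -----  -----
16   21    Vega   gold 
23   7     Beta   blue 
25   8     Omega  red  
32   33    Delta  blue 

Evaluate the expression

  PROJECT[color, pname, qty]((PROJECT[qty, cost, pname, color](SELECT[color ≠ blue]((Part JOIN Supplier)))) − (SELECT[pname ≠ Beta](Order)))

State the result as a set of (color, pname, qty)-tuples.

Natural join on cost: {(19, 20, blue, 4, Vega), (25, 34, gold, 24, Alpha), (28, 34, white, 24, Alpha), (40, 34, gold, 6, Alpha)}
σ[color ≠ blue]: keep tuples satisfying color ≠ blue → {(25, 34, gold, 24, Alpha), (28, 34, white, 24, Alpha), (40, 34, gold, 6, Alpha)}
Projecting to qty, cost, pname, color: {(24, 34, Alpha, gold), (24, 34, Alpha, white), (6, 34, Alpha, gold)}
σ[pname ≠ Beta]: keep tuples satisfying pname ≠ Beta → {(16, 21, Vega, gold), (25, 8, Omega, red), (32, 33, Delta, blue)}
Taking the difference: {(24, 34, Alpha, gold), (24, 34, Alpha, white), (6, 34, Alpha, gold)}
Projecting to color, pname, qty: {(gold, Alpha, 24), (gold, Alpha, 6), (white, Alpha, 24)}

{(gold, Alpha, 24), (gold, Alpha, 6), (white, Alpha, 24)}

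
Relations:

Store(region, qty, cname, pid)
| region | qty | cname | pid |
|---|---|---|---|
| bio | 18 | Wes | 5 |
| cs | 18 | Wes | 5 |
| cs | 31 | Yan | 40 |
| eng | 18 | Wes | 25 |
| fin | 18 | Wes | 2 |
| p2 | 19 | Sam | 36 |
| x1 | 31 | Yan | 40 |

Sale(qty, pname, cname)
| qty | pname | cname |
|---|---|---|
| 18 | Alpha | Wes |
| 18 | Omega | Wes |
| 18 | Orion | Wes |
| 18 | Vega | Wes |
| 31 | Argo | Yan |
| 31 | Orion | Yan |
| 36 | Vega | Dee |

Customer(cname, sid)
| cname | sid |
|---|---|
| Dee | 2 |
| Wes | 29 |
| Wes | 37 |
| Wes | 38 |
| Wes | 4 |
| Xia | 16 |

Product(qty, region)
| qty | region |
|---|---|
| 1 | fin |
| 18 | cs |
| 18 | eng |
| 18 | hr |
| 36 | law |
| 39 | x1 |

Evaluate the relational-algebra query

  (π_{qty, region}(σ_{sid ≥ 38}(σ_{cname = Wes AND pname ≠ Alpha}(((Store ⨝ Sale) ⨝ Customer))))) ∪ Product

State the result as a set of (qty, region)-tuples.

{(1, fin), (18, bio), (18, cs), (18, eng), (18, fin), (18, hr), (36, law), (39, x1)}

Natural join on qty, cname: {(bio, 18, Wes, 5, Alpha), (bio, 18, Wes, 5, Omega), (bio, 18, Wes, 5, Orion), (bio, 18, Wes, 5, Vega), (cs, 18, Wes, 5, Alpha), (cs, 18, Wes, 5, Omega), (cs, 18, Wes, 5, Orion), (cs, 18, Wes, 5, Vega), (cs, 31, Yan, 40, Argo), (cs, 31, Yan, 40, Orion), (eng, 18, Wes, 25, Alpha), (eng, 18, Wes, 25, Omega), (eng, 18, Wes, 25, Orion), (eng, 18, Wes, 25, Vega), (fin, 18, Wes, 2, Alpha), (fin, 18, Wes, 2, Omega), (fin, 18, Wes, 2, Orion), (fin, 18, Wes, 2, Vega), (x1, 31, Yan, 40, Argo), (x1, 31, Yan, 40, Orion)}
Natural join on cname: {(bio, 18, Wes, 5, Alpha, 29), (bio, 18, Wes, 5, Alpha, 37), (bio, 18, Wes, 5, Alpha, 38), (bio, 18, Wes, 5, Alpha, 4), (bio, 18, Wes, 5, Omega, 29), (bio, 18, Wes, 5, Omega, 37), (bio, 18, Wes, 5, Omega, 38), (bio, 18, Wes, 5, Omega, 4), (bio, 18, Wes, 5, Orion, 29), (bio, 18, Wes, 5, Orion, 37), (bio, 18, Wes, 5, Orion, 38), (bio, 18, Wes, 5, Orion, 4), (bio, 18, Wes, 5, Vega, 29), (bio, 18, Wes, 5, Vega, 37), (bio, 18, Wes, 5, Vega, 38), (bio, 18, Wes, 5, Vega, 4), (cs, 18, Wes, 5, Alpha, 29), (cs, 18, Wes, 5, Alpha, 37), (cs, 18, Wes, 5, Alpha, 38), (cs, 18, Wes, 5, Alpha, 4), (cs, 18, Wes, 5, Omega, 29), (cs, 18, Wes, 5, Omega, 37), (cs, 18, Wes, 5, Omega, 38), (cs, 18, Wes, 5, Omega, 4), (cs, 18, Wes, 5, Orion, 29), (cs, 18, Wes, 5, Orion, 37), (cs, 18, Wes, 5, Orion, 38), (cs, 18, Wes, 5, Orion, 4), (cs, 18, Wes, 5, Vega, 29), (cs, 18, Wes, 5, Vega, 37), (cs, 18, Wes, 5, Vega, 38), (cs, 18, Wes, 5, Vega, 4), (eng, 18, Wes, 25, Alpha, 29), (eng, 18, Wes, 25, Alpha, 37), (eng, 18, Wes, 25, Alpha, 38), (eng, 18, Wes, 25, Alpha, 4), (eng, 18, Wes, 25, Omega, 29), (eng, 18, Wes, 25, Omega, 37), (eng, 18, Wes, 25, Omega, 38), (eng, 18, Wes, 25, Omega, 4), (eng, 18, Wes, 25, Orion, 29), (eng, 18, Wes, 25, Orion, 37), (eng, 18, Wes, 25, Orion, 38), (eng, 18, Wes, 25, Orion, 4), (eng, 18, Wes, 25, Vega, 29), (eng, 18, Wes, 25, Vega, 37), (eng, 18, Wes, 25, Vega, 38), (eng, 18, Wes, 25, Vega, 4), (fin, 18, Wes, 2, Alpha, 29), (fin, 18, Wes, 2, Alpha, 37), (fin, 18, Wes, 2, Alpha, 38), (fin, 18, Wes, 2, Alpha, 4), (fin, 18, Wes, 2, Omega, 29), (fin, 18, Wes, 2, Omega, 37), (fin, 18, Wes, 2, Omega, 38), (fin, 18, Wes, 2, Omega, 4), (fin, 18, Wes, 2, Orion, 29), (fin, 18, Wes, 2, Orion, 37), (fin, 18, Wes, 2, Orion, 38), (fin, 18, Wes, 2, Orion, 4), (fin, 18, Wes, 2, Vega, 29), (fin, 18, Wes, 2, Vega, 37), (fin, 18, Wes, 2, Vega, 38), (fin, 18, Wes, 2, Vega, 4)}
Selection cname = Wes AND pname ≠ Alpha: {(bio, 18, Wes, 5, Omega, 29), (bio, 18, Wes, 5, Omega, 37), (bio, 18, Wes, 5, Omega, 38), (bio, 18, Wes, 5, Omega, 4), (bio, 18, Wes, 5, Orion, 29), (bio, 18, Wes, 5, Orion, 37), (bio, 18, Wes, 5, Orion, 38), (bio, 18, Wes, 5, Orion, 4), (bio, 18, Wes, 5, Vega, 29), (bio, 18, Wes, 5, Vega, 37), (bio, 18, Wes, 5, Vega, 38), (bio, 18, Wes, 5, Vega, 4), (cs, 18, Wes, 5, Omega, 29), (cs, 18, Wes, 5, Omega, 37), (cs, 18, Wes, 5, Omega, 38), (cs, 18, Wes, 5, Omega, 4), (cs, 18, Wes, 5, Orion, 29), (cs, 18, Wes, 5, Orion, 37), (cs, 18, Wes, 5, Orion, 38), (cs, 18, Wes, 5, Orion, 4), (cs, 18, Wes, 5, Vega, 29), (cs, 18, Wes, 5, Vega, 37), (cs, 18, Wes, 5, Vega, 38), (cs, 18, Wes, 5, Vega, 4), (eng, 18, Wes, 25, Omega, 29), (eng, 18, Wes, 25, Omega, 37), (eng, 18, Wes, 25, Omega, 38), (eng, 18, Wes, 25, Omega, 4), (eng, 18, Wes, 25, Orion, 29), (eng, 18, Wes, 25, Orion, 37), (eng, 18, Wes, 25, Orion, 38), (eng, 18, Wes, 25, Orion, 4), (eng, 18, Wes, 25, Vega, 29), (eng, 18, Wes, 25, Vega, 37), (eng, 18, Wes, 25, Vega, 38), (eng, 18, Wes, 25, Vega, 4), (fin, 18, Wes, 2, Omega, 29), (fin, 18, Wes, 2, Omega, 37), (fin, 18, Wes, 2, Omega, 38), (fin, 18, Wes, 2, Omega, 4), (fin, 18, Wes, 2, Orion, 29), (fin, 18, Wes, 2, Orion, 37), (fin, 18, Wes, 2, Orion, 38), (fin, 18, Wes, 2, Orion, 4), (fin, 18, Wes, 2, Vega, 29), (fin, 18, Wes, 2, Vega, 37), (fin, 18, Wes, 2, Vega, 38), (fin, 18, Wes, 2, Vega, 4)}
Selection sid ≥ 38: {(bio, 18, Wes, 5, Omega, 38), (bio, 18, Wes, 5, Orion, 38), (bio, 18, Wes, 5, Vega, 38), (cs, 18, Wes, 5, Omega, 38), (cs, 18, Wes, 5, Orion, 38), (cs, 18, Wes, 5, Vega, 38), (eng, 18, Wes, 25, Omega, 38), (eng, 18, Wes, 25, Orion, 38), (eng, 18, Wes, 25, Vega, 38), (fin, 18, Wes, 2, Omega, 38), (fin, 18, Wes, 2, Orion, 38), (fin, 18, Wes, 2, Vega, 38)}
Projecting to qty, region (8 duplicate(s) eliminated): {(18, bio), (18, cs), (18, eng), (18, fin)}
Taking the union: {(1, fin), (18, bio), (18, cs), (18, eng), (18, fin), (18, hr), (36, law), (39, x1)}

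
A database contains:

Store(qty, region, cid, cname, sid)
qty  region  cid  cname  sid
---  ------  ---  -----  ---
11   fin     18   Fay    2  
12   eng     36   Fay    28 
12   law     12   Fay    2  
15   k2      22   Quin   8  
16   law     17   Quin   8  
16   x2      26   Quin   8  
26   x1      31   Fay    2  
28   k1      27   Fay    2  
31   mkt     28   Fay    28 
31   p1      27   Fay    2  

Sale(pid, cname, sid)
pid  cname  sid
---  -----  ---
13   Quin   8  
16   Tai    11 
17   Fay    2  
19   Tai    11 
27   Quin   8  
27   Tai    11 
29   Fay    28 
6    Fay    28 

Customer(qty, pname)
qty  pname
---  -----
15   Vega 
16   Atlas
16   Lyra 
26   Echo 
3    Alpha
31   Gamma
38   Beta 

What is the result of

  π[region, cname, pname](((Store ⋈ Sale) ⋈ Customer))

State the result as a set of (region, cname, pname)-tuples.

Store ⋈ Sale (natural join on cname, sid): {(11, fin, 18, Fay, 2, 17), (12, eng, 36, Fay, 28, 29), (12, eng, 36, Fay, 28, 6), (12, law, 12, Fay, 2, 17), (15, k2, 22, Quin, 8, 13), (15, k2, 22, Quin, 8, 27), (16, law, 17, Quin, 8, 13), (16, law, 17, Quin, 8, 27), (16, x2, 26, Quin, 8, 13), (16, x2, 26, Quin, 8, 27), (26, x1, 31, Fay, 2, 17), (28, k1, 27, Fay, 2, 17), (31, mkt, 28, Fay, 28, 29), (31, mkt, 28, Fay, 28, 6), (31, p1, 27, Fay, 2, 17)}
(Store ⋈ Sale) ⋈ Customer (natural join on qty): {(15, k2, 22, Quin, 8, 13, Vega), (15, k2, 22, Quin, 8, 27, Vega), (16, law, 17, Quin, 8, 13, Atlas), (16, law, 17, Quin, 8, 13, Lyra), (16, law, 17, Quin, 8, 27, Atlas), (16, law, 17, Quin, 8, 27, Lyra), (16, x2, 26, Quin, 8, 13, Atlas), (16, x2, 26, Quin, 8, 13, Lyra), (16, x2, 26, Quin, 8, 27, Atlas), (16, x2, 26, Quin, 8, 27, Lyra), (26, x1, 31, Fay, 2, 17, Echo), (31, mkt, 28, Fay, 28, 29, Gamma), (31, mkt, 28, Fay, 28, 6, Gamma), (31, p1, 27, Fay, 2, 17, Gamma)}
π_{region, cname, pname} gives {(k2, Quin, Vega), (law, Quin, Atlas), (law, Quin, Lyra), (mkt, Fay, Gamma), (p1, Fay, Gamma), (x1, Fay, Echo), (x2, Quin, Atlas), (x2, Quin, Lyra)} (6 duplicate(s) eliminated).

{(k2, Quin, Vega), (law, Quin, Atlas), (law, Quin, Lyra), (mkt, Fay, Gamma), (p1, Fay, Gamma), (x1, Fay, Echo), (x2, Quin, Atlas), (x2, Quin, Lyra)}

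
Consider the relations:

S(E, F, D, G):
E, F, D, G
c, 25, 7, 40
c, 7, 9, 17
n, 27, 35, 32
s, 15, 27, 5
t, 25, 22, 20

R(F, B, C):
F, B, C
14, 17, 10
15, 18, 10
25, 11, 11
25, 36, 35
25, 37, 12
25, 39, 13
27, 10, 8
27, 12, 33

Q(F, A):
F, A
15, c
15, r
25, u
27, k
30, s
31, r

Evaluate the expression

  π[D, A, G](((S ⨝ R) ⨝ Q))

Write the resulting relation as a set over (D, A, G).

{(22, u, 20), (27, c, 5), (27, r, 5), (35, k, 32), (7, u, 40)}

Joining S and R on F yields {(c, 25, 7, 40, 11, 11), (c, 25, 7, 40, 36, 35), (c, 25, 7, 40, 37, 12), (c, 25, 7, 40, 39, 13), (n, 27, 35, 32, 10, 8), (n, 27, 35, 32, 12, 33), (s, 15, 27, 5, 18, 10), (t, 25, 22, 20, 11, 11), (t, 25, 22, 20, 36, 35), (t, 25, 22, 20, 37, 12), (t, 25, 22, 20, 39, 13)}.
Joining (S ⨝ R) and Q on F yields {(c, 25, 7, 40, 11, 11, u), (c, 25, 7, 40, 36, 35, u), (c, 25, 7, 40, 37, 12, u), (c, 25, 7, 40, 39, 13, u), (n, 27, 35, 32, 10, 8, k), (n, 27, 35, 32, 12, 33, k), (s, 15, 27, 5, 18, 10, c), (s, 15, 27, 5, 18, 10, r), (t, 25, 22, 20, 11, 11, u), (t, 25, 22, 20, 36, 35, u), (t, 25, 22, 20, 37, 12, u), (t, 25, 22, 20, 39, 13, u)}.
Keep only column(s) D, A, G (7 duplicate(s) eliminated): {(22, u, 20), (27, c, 5), (27, r, 5), (35, k, 32), (7, u, 40)}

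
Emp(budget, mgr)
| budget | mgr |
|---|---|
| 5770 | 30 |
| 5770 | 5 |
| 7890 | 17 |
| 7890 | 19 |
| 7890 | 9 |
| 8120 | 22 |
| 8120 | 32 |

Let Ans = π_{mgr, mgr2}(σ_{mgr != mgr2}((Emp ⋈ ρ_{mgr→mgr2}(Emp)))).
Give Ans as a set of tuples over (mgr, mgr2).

ρ[mgr→mgr2]: schema becomes (budget, mgr2); tuples unchanged.
Joining Emp and ρ_{mgr→mgr2}(Emp) on budget yields {(5770, 30, 30), (5770, 30, 5), (5770, 5, 30), (5770, 5, 5), (7890, 17, 17), (7890, 17, 19), (7890, 17, 9), (7890, 19, 17), (7890, 19, 19), (7890, 19, 9), (7890, 9, 17), (7890, 9, 19), (7890, 9, 9), (8120, 22, 22), (8120, 22, 32), (8120, 32, 22), (8120, 32, 32)}.
σ[mgr != mgr2]: keep tuples satisfying mgr != mgr2 → {(5770, 30, 5), (5770, 5, 30), (7890, 17, 19), (7890, 17, 9), (7890, 19, 17), (7890, 19, 9), (7890, 9, 17), (7890, 9, 19), (8120, 22, 32), (8120, 32, 22)}
Keep only column(s) mgr, mgr2: {(17, 19), (17, 9), (19, 17), (19, 9), (22, 32), (30, 5), (32, 22), (5, 30), (9, 17), (9, 19)}

{(17, 19), (17, 9), (19, 17), (19, 9), (22, 32), (30, 5), (32, 22), (5, 30), (9, 17), (9, 19)}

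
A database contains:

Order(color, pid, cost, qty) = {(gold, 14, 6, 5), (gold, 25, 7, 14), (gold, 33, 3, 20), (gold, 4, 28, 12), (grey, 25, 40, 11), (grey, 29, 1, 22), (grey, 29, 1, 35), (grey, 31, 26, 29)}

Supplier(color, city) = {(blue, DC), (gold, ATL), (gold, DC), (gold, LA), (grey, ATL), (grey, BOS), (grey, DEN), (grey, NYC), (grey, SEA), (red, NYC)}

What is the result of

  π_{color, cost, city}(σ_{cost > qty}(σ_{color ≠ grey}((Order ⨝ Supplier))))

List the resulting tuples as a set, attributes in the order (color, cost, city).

{(gold, 28, ATL), (gold, 28, DC), (gold, 28, LA), (gold, 6, ATL), (gold, 6, DC), (gold, 6, LA)}

Natural join on color: {(gold, 14, 6, 5, ATL), (gold, 14, 6, 5, DC), (gold, 14, 6, 5, LA), (gold, 25, 7, 14, ATL), (gold, 25, 7, 14, DC), (gold, 25, 7, 14, LA), (gold, 33, 3, 20, ATL), (gold, 33, 3, 20, DC), (gold, 33, 3, 20, LA), (gold, 4, 28, 12, ATL), (gold, 4, 28, 12, DC), (gold, 4, 28, 12, LA), (grey, 25, 40, 11, ATL), (grey, 25, 40, 11, BOS), (grey, 25, 40, 11, DEN), (grey, 25, 40, 11, NYC), (grey, 25, 40, 11, SEA), (grey, 29, 1, 22, ATL), (grey, 29, 1, 22, BOS), (grey, 29, 1, 22, DEN), (grey, 29, 1, 22, NYC), (grey, 29, 1, 22, SEA), (grey, 29, 1, 35, ATL), (grey, 29, 1, 35, BOS), (grey, 29, 1, 35, DEN), (grey, 29, 1, 35, NYC), (grey, 29, 1, 35, SEA), (grey, 31, 26, 29, ATL), (grey, 31, 26, 29, BOS), (grey, 31, 26, 29, DEN), (grey, 31, 26, 29, NYC), (grey, 31, 26, 29, SEA)}
Selection color ≠ grey: {(gold, 14, 6, 5, ATL), (gold, 14, 6, 5, DC), (gold, 14, 6, 5, LA), (gold, 25, 7, 14, ATL), (gold, 25, 7, 14, DC), (gold, 25, 7, 14, LA), (gold, 33, 3, 20, ATL), (gold, 33, 3, 20, DC), (gold, 33, 3, 20, LA), (gold, 4, 28, 12, ATL), (gold, 4, 28, 12, DC), (gold, 4, 28, 12, LA)}
Selection cost > qty: {(gold, 14, 6, 5, ATL), (gold, 14, 6, 5, DC), (gold, 14, 6, 5, LA), (gold, 4, 28, 12, ATL), (gold, 4, 28, 12, DC), (gold, 4, 28, 12, LA)}
π[color, cost, city]: project onto (color, cost, city) → {(gold, 28, ATL), (gold, 28, DC), (gold, 28, LA), (gold, 6, ATL), (gold, 6, DC), (gold, 6, LA)}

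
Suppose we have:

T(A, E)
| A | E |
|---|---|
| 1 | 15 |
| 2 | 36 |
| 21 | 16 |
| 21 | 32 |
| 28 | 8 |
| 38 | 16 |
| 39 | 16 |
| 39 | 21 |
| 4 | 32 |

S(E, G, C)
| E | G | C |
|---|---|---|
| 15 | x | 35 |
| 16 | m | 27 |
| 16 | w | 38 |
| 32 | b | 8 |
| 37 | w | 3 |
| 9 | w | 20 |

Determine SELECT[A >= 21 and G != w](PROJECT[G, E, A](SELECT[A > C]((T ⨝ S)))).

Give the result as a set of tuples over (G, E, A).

Natural join on E: {(1, 15, x, 35), (21, 16, m, 27), (21, 16, w, 38), (21, 32, b, 8), (38, 16, m, 27), (38, 16, w, 38), (39, 16, m, 27), (39, 16, w, 38), (4, 32, b, 8)}
Filtering on A > C leaves {(21, 32, b, 8), (38, 16, m, 27), (39, 16, m, 27), (39, 16, w, 38)}.
π_{G, E, A} gives {(b, 32, 21), (m, 16, 38), (m, 16, 39), (w, 16, 39)}.
Filtering on A >= 21 and G != w leaves {(b, 32, 21), (m, 16, 38), (m, 16, 39)}.

{(b, 32, 21), (m, 16, 38), (m, 16, 39)}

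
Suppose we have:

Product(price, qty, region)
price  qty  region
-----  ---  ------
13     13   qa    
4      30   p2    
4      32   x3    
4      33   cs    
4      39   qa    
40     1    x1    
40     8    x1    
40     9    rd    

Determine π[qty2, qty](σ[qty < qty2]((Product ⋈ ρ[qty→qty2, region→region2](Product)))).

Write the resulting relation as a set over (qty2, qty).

{(32, 30), (33, 30), (33, 32), (39, 30), (39, 32), (39, 33), (8, 1), (9, 1), (9, 8)}

ρ[qty→qty2, region→region2]: schema becomes (price, qty2, region2); tuples unchanged.
Natural join on price: {(13, 13, qa, 13, qa), (4, 30, p2, 30, p2), (4, 30, p2, 32, x3), (4, 30, p2, 33, cs), (4, 30, p2, 39, qa), (4, 32, x3, 30, p2), (4, 32, x3, 32, x3), (4, 32, x3, 33, cs), (4, 32, x3, 39, qa), (4, 33, cs, 30, p2), (4, 33, cs, 32, x3), (4, 33, cs, 33, cs), (4, 33, cs, 39, qa), (4, 39, qa, 30, p2), (4, 39, qa, 32, x3), (4, 39, qa, 33, cs), (4, 39, qa, 39, qa), (40, 1, x1, 1, x1), (40, 1, x1, 8, x1), (40, 1, x1, 9, rd), (40, 8, x1, 1, x1), (40, 8, x1, 8, x1), (40, 8, x1, 9, rd), (40, 9, rd, 1, x1), (40, 9, rd, 8, x1), (40, 9, rd, 9, rd)}
Apply σ_{qty < qty2}; surviving tuples: {(4, 30, p2, 32, x3), (4, 30, p2, 33, cs), (4, 30, p2, 39, qa), (4, 32, x3, 33, cs), (4, 32, x3, 39, qa), (4, 33, cs, 39, qa), (40, 1, x1, 8, x1), (40, 1, x1, 9, rd), (40, 8, x1, 9, rd)}
π_{qty2, qty} gives {(32, 30), (33, 30), (33, 32), (39, 30), (39, 32), (39, 33), (8, 1), (9, 1), (9, 8)}.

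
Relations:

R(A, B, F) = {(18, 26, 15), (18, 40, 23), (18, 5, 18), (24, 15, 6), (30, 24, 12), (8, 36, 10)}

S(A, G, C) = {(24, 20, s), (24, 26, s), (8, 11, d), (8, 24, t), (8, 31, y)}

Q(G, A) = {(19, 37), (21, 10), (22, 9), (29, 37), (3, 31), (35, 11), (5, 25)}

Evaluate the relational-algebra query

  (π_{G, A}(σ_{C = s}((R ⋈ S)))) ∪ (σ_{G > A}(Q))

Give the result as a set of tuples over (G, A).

Natural join on A: {(24, 15, 6, 20, s), (24, 15, 6, 26, s), (8, 36, 10, 11, d), (8, 36, 10, 24, t), (8, 36, 10, 31, y)}
Filtering on C = s leaves {(24, 15, 6, 20, s), (24, 15, 6, 26, s)}.
Keep only column(s) G, A: {(20, 24), (26, 24)}
Filtering on G > A leaves {(21, 10), (22, 9), (35, 11)}.
Union: {(20, 24), (26, 24)} with {(21, 10), (22, 9), (35, 11)} → {(20, 24), (21, 10), (22, 9), (26, 24), (35, 11)}

{(20, 24), (21, 10), (22, 9), (26, 24), (35, 11)}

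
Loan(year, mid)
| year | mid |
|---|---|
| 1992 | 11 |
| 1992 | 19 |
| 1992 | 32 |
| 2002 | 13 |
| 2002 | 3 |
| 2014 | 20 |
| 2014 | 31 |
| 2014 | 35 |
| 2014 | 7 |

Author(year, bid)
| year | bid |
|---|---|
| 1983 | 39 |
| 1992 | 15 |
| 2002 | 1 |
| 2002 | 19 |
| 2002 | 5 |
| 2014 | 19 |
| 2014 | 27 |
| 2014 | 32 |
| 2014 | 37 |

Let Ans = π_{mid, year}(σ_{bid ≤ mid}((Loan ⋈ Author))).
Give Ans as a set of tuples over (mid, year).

{(13, 2002), (19, 1992), (20, 2014), (3, 2002), (31, 2014), (32, 1992), (35, 2014)}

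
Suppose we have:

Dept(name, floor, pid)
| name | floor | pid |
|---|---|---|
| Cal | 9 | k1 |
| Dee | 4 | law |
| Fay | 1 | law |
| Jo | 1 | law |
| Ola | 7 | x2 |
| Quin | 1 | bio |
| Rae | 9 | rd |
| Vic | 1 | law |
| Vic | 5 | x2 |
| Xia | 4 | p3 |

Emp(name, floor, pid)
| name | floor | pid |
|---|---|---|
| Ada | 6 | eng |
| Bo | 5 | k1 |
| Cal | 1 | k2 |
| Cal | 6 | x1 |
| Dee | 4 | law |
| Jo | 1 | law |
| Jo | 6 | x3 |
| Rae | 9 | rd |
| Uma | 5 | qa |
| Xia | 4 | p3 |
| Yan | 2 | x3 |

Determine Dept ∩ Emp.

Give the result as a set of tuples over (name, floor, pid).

{(Dee, 4, law), (Jo, 1, law), (Rae, 9, rd), (Xia, 4, p3)}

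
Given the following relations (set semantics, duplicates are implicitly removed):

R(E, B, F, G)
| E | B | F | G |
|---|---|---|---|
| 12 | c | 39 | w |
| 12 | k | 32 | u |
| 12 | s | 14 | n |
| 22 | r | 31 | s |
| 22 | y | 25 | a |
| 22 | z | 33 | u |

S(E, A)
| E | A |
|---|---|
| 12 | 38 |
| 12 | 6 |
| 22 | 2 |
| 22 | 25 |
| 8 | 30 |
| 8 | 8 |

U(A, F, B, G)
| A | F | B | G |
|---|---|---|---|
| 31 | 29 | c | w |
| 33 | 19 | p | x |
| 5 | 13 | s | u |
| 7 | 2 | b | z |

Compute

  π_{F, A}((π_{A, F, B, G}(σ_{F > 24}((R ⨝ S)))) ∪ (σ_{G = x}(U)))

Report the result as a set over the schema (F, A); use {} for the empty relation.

Joining R and S on E yields {(12, c, 39, w, 38), (12, c, 39, w, 6), (12, k, 32, u, 38), (12, k, 32, u, 6), (12, s, 14, n, 38), (12, s, 14, n, 6), (22, r, 31, s, 2), (22, r, 31, s, 25), (22, y, 25, a, 2), (22, y, 25, a, 25), (22, z, 33, u, 2), (22, z, 33, u, 25)}.
σ[F > 24]: keep tuples satisfying F > 24 → {(12, c, 39, w, 38), (12, c, 39, w, 6), (12, k, 32, u, 38), (12, k, 32, u, 6), (22, r, 31, s, 2), (22, r, 31, s, 25), (22, y, 25, a, 2), (22, y, 25, a, 25), (22, z, 33, u, 2), (22, z, 33, u, 25)}
π_{A, F, B, G} gives {(2, 25, y, a), (2, 31, r, s), (2, 33, z, u), (25, 25, y, a), (25, 31, r, s), (25, 33, z, u), (38, 32, k, u), (38, 39, c, w), (6, 32, k, u), (6, 39, c, w)}.
σ[G = x]: keep tuples satisfying G = x → {(33, 19, p, x)}
Taking the union: {(2, 25, y, a), (2, 31, r, s), (2, 33, z, u), (25, 25, y, a), (25, 31, r, s), (25, 33, z, u), (33, 19, p, x), (38, 32, k, u), (38, 39, c, w), (6, 32, k, u), (6, 39, c, w)}
π_{F, A} gives {(19, 33), (25, 2), (25, 25), (31, 2), (31, 25), (32, 38), (32, 6), (33, 2), (33, 25), (39, 38), (39, 6)}.

{(19, 33), (25, 2), (25, 25), (31, 2), (31, 25), (32, 38), (32, 6), (33, 2), (33, 25), (39, 38), (39, 6)}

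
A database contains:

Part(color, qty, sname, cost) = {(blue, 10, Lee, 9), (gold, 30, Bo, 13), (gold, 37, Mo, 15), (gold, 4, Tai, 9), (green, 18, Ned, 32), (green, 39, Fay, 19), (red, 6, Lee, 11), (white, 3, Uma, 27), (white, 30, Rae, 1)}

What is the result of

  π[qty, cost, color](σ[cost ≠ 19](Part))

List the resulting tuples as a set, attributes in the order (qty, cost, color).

Selection cost ≠ 19: {(blue, 10, Lee, 9), (gold, 30, Bo, 13), (gold, 37, Mo, 15), (gold, 4, Tai, 9), (green, 18, Ned, 32), (red, 6, Lee, 11), (white, 3, Uma, 27), (white, 30, Rae, 1)}
π[qty, cost, color]: project onto (qty, cost, color) → {(10, 9, blue), (18, 32, green), (3, 27, white), (30, 1, white), (30, 13, gold), (37, 15, gold), (4, 9, gold), (6, 11, red)}

{(10, 9, blue), (18, 32, green), (3, 27, white), (30, 1, white), (30, 13, gold), (37, 15, gold), (4, 9, gold), (6, 11, red)}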